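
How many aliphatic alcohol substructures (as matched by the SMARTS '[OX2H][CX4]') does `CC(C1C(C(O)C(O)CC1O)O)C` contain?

4

[OX2H][CX4] is the SMARTS for an aliphatic alcohol: a hydroxyl oxygen bound to an sp3 (X4) carbon.
The molecule carries 4 separate instances of a hydroxyl group (-OH) meeting every constraint; each maps to a distinct set of atoms, giving 4 matches.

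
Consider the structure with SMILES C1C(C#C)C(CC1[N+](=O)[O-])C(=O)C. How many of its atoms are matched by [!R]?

Check the 13 heavy atoms by environment: 5× C (in 5-ring) → no; 1× N (charge +1, acyclic) → match; 1× O (charge -1, acyclic) → match; 2× O (acyclic) → match; 4× C (acyclic) → match.
Summing the matching environments: 1 + 1 + 2 + 4 = 8 matching atoms.

8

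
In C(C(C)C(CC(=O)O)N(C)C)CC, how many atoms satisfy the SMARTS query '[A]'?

The query [A] means: A matches any aliphatic (non-aromatic) heavy atom.
Check the 13 heavy atoms by environment: 10× C → match; 2× O → match; 1× N → match.
Summing the matching environments: 10 + 2 + 1 = 13 matching atoms.

13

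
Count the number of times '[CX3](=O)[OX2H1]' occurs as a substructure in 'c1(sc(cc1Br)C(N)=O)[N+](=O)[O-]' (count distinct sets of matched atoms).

0

[CX3](=O)[OX2H1] is the SMARTS for a carboxylic acid: an sp2 carbon double-bonded to O and single-bonded to an -OH oxygen.
The molecule has a primary amide (-C(=O)NH2), but the carbonyl is bonded to N, not to an -OH oxygen; nothing else fits, so there are 0 matches.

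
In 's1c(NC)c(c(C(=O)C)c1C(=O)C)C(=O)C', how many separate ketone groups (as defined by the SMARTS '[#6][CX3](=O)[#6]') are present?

3

[#6][CX3](=O)[#6] is the SMARTS for a ketone: a carbonyl carbon (no H) flanked by two carbons.
The molecule carries 3 separate instances of an acetyl/ketone group (-C(=O)CH3) meeting every constraint; each maps to a distinct set of atoms, giving 3 matches.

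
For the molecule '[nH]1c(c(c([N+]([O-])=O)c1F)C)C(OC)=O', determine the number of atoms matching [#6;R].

Check the 14 heavy atoms by environment: 1× n (aromatic, in 5-ring) → no; 4× c (aromatic, in 5-ring) → match; 1× F (acyclic) → no; 1× N (charge +1, acyclic) → no; 1× O (charge -1, acyclic) → no; 3× O (acyclic) → no; 3× C (acyclic) → no.
That gives 4 matching atoms.

4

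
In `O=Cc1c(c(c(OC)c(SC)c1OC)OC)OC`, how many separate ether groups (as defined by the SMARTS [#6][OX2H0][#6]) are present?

4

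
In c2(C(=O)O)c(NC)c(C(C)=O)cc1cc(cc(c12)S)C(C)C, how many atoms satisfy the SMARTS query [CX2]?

The query [CX2] means: C with X2: aliphatic carbon with exactly 2 total connections.
Check the 22 heavy atoms by environment: 10× c (aromatic, X3) → no; 5× C (X4) → no; 2× C (X3) → no; 2× O (X1) → no; 1× O (X2) → no; 1× N (X3) → no; 1× S (X2) → no.
No environment satisfies the query, so 0 matching atoms.

0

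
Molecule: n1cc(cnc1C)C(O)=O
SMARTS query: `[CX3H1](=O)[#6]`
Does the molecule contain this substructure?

No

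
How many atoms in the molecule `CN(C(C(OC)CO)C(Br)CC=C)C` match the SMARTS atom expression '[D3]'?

The query [D3] means: atom with exactly three heavy-atom neighbours.
Check the 14 heavy atoms by environment: 3× C (D2) → no; 3× C (D3) → match; 1× Br (D1) → no; 1× O (D2) → no; 4× C (D1) → no; 1× O (D1) → no; 1× N (D3) → match.
Summing the matching environments: 3 + 1 = 4 matching atoms.

4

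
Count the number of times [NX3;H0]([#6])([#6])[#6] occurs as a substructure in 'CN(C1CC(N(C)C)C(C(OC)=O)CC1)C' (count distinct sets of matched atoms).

[NX3;H0]([#6])([#6])[#6] is the SMARTS for a tertiary amine: a trivalent nitrogen with no H, bonded to three carbons.
The molecule carries 2 separate instances of a dimethylamino group (-N(CH3)2) meeting every constraint; each maps to a distinct set of atoms, giving 2 matches.

2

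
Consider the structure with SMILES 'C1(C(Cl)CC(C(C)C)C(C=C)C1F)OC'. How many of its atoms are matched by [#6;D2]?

The query [#6;D2] means: any carbon bonded to exactly two heavy atoms.
Check the 15 heavy atoms by environment: 6× C (D3) → no; 2× C (D2) → match; 1× O (D2) → no; 4× C (D1) → no; 1× F (D1) → no; 1× Cl (D1) → no.
That gives 2 matching atoms.

2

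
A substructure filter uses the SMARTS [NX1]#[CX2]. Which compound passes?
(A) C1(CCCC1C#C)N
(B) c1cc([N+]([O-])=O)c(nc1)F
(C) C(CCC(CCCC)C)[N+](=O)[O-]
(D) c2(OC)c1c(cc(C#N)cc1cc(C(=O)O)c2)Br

D

[NX1]#[CX2] describes a nitrogen triple-bonded to a two-connected carbon (a nitrile).
(A) has a primary amino group (-NH2) but the nitrogen is NX3 (three connections), not NX1 triple-bonded.
(B) has a nitro group (-[N+](=O)[O-]) but there is no C#N triple bond.
(C) has a nitro group (-[N+](=O)[O-]) but there is no C#N triple bond.
(D) contains a nitrile (-C#N), which satisfies every atom and bond constraint.
So the answer is (D).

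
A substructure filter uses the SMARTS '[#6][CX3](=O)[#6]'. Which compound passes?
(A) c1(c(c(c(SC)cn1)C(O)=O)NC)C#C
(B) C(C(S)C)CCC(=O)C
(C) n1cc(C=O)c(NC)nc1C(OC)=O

B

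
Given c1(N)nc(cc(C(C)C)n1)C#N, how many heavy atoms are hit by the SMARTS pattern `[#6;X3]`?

4

The query [#6;X3] means: any carbon (aromatic or not) with three total connections.
Check the 12 heavy atoms by environment: 2× n (aromatic, X2) → no; 4× c (aromatic, X3) → match; 1× N (X3) → no; 1× C (X2) → no; 1× N (X1) → no; 3× C (X4) → no.
That gives 4 matching atoms.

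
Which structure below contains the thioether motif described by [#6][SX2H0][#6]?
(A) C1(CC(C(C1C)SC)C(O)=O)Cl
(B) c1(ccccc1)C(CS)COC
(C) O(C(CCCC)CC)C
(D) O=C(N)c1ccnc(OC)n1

[#6][SX2H0][#6] describes an aliphatic sulfur bridging two carbons with no H on the sulfur (a thioether).
(A) contains a methylthio ether (-SCH3), which satisfies every atom and bond constraint.
(B) has a thiol (-SH) but the sulfur has H1, not H0 bridging two carbons.
(C) has a methoxy ether (-OCH3) but the bridging atom is O, not S.
(D) has a methoxy ether (-OCH3) but the bridging atom is O, not S.
So the answer is (A).

A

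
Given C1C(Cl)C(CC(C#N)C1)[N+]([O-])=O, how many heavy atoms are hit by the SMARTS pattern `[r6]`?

The query [r6] means: r6 matches atoms in a six-membered ring.
Check the 12 heavy atoms by environment: 6× C (in 6-ring) → match; 1× N (charge +1, acyclic) → no; 1× O (charge -1, acyclic) → no; 1× O (acyclic) → no; 1× C (acyclic) → no; 1× N (acyclic) → no; 1× Cl (acyclic) → no.
That gives 6 matching atoms.

6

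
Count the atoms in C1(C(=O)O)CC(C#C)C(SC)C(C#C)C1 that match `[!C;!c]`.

3

The query [!C;!c] means: neither aliphatic nor aromatic carbon — same as [!#6].
Check the 15 heavy atoms by environment: 12× C → no; 1× S → match; 2× O → match.
Summing the matching environments: 1 + 2 = 3 matching atoms.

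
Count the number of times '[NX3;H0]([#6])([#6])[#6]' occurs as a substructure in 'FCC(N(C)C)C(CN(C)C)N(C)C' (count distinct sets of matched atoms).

3

[NX3;H0]([#6])([#6])[#6] is the SMARTS for a tertiary amine: a trivalent nitrogen with no H, bonded to three carbons.
The molecule carries 3 separate instances of a dimethylamino group (-N(CH3)2) meeting every constraint; each maps to a distinct set of atoms, giving 3 matches.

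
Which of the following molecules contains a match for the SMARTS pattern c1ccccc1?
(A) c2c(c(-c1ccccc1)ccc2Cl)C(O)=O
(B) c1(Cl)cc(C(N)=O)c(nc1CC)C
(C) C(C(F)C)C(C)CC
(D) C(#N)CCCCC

A

c1ccccc1 describes six aromatic carbons in a ring (a benzene ring).
(A) contains a phenyl ring, which satisfies every atom and bond constraint.
(B) has a methyl group (-CH3) but no six-membered all-carbon aromatic ring is present.
(C) has a methyl group (-CH3) but no six-membered all-carbon aromatic ring is present.
(D) has a methyl group (-CH3) but no six-membered all-carbon aromatic ring is present.
So the answer is (A).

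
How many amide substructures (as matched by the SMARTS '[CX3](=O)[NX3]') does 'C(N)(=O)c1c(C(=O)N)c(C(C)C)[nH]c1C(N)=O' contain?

3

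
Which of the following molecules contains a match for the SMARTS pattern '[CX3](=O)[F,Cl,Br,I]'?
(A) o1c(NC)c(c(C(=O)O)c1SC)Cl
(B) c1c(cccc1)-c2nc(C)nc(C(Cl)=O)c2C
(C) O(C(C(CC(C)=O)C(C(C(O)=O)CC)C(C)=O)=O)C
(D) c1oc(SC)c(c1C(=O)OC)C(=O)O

B

[CX3](=O)[F,Cl,Br,I] describes a carbonyl carbon bonded to a halogen (an acyl halide).
(A) has a carboxylic acid group (-C(=O)OH) but the carbonyl is bonded to -OH, not to a halogen.
(B) contains an acyl chloride (-C(=O)Cl), which satisfies every atom and bond constraint.
(C) has a carboxylic acid group (-C(=O)OH) but the carbonyl is bonded to -OH, not to a halogen.
(D) has a carboxylic acid group (-C(=O)OH) but the carbonyl is bonded to -OH, not to a halogen.
So the answer is (B).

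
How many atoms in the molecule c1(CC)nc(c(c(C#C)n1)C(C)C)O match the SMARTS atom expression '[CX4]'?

5

Check the 14 heavy atoms by environment: 2× n (aromatic, X2) → no; 4× c (aromatic, X3) → no; 2× C (X2) → no; 5× C (X4) → match; 1× O (X2) → no.
That gives 5 matching atoms.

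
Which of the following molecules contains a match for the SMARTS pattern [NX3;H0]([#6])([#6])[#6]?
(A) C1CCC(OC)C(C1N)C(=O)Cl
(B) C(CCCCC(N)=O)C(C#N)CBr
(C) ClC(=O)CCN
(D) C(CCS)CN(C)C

D

[NX3;H0]([#6])([#6])[#6] describes a trivalent nitrogen with no H, bonded to three carbons (a tertiary amine).
(A) has a primary amino group (-NH2) but the nitrogen has H2, not H0 with three carbons.
(B) has a primary amide (-C(=O)NH2) but the amide nitrogen has H2 and only one carbon neighbour.
(C) has a primary amino group (-NH2) but the nitrogen has H2, not H0 with three carbons.
(D) contains a dimethylamino group (-N(CH3)2), which satisfies every atom and bond constraint.
So the answer is (D).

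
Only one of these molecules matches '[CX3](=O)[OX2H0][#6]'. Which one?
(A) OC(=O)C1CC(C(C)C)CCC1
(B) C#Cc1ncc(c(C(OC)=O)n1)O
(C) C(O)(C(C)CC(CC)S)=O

B

[CX3](=O)[OX2H0][#6] describes a carbonyl carbon bonded to an oxygen that is itself bonded to carbon (no H on that O) (an ester).
(A) has a carboxylic acid group (-C(=O)OH) but the singly-bonded O carries H (OX2H1, not H0).
(B) contains a methyl-ester group (-C(=O)OCH3), which satisfies every atom and bond constraint.
(C) has a carboxylic acid group (-C(=O)OH) but the singly-bonded O carries H (OX2H1, not H0).
So the answer is (B).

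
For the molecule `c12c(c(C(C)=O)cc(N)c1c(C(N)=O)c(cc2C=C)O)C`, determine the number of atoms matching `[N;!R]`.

2

The query [N;!R] means: aliphatic nitrogen not in a ring.
Check the 21 heavy atoms by environment: 10× c (aromatic, in 6-ring) → no; 2× N (acyclic) → match; 6× C (acyclic) → no; 3× O (acyclic) → no.
That gives 2 matching atoms.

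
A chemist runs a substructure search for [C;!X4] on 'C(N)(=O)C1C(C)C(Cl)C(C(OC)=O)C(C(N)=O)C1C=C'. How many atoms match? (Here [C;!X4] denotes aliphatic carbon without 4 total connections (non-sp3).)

Check the 20 heavy atoms by environment: 8× C (X4) → no; 5× C (X3) → match; 3× O (X1) → no; 2× N (X3) → no; 1× Cl (X1) → no; 1× O (X2) → no.
That gives 5 matching atoms.

5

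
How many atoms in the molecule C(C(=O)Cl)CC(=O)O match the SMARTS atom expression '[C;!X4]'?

2

The query [C;!X4] means: aliphatic carbon that does not have four total connections.
Check the 8 heavy atoms by environment: 2× C (X4) → no; 2× C (X3) → match; 2× O (X1) → no; 1× O (X2) → no; 1× Cl (X1) → no.
That gives 2 matching atoms.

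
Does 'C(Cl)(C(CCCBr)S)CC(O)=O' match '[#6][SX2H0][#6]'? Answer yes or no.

No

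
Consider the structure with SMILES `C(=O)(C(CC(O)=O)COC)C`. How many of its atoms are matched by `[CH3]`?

The query [CH3] means: aliphatic carbon with exactly three hydrogens.
Check the 11 heavy atoms by environment: 2× C (H2) → no; 1× C (H1) → no; 2× C (H0) → no; 3× O (H0) → no; 1× O (H1) → no; 2× C (H3) → match.
That gives 2 matching atoms.

2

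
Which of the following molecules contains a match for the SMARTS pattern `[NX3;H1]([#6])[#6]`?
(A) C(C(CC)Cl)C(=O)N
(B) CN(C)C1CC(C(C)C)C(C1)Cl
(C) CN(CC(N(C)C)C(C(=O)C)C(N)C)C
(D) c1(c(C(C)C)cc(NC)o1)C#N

D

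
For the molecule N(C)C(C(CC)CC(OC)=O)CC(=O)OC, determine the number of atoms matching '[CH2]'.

3

The query [CH2] means: aliphatic carbon with exactly two hydrogens.
Check the 16 heavy atoms by environment: 3× C (H2) → match; 2× C (H1) → no; 4× C (H3) → no; 1× N (H1) → no; 2× C (H0) → no; 4× O (H0) → no.
That gives 3 matching atoms.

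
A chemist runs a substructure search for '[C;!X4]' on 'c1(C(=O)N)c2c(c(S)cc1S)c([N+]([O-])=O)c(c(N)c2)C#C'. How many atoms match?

The query [C;!X4] means: aliphatic carbon that does not have four total connections.
Check the 21 heavy atoms by environment: 10× c (aromatic, X3) → no; 2× N (X3) → no; 2× S (X2) → no; 1× C (X3) → match; 2× O (X1) → no; 1× N (charge +1, X3) → no; 1× O (charge -1, X1) → no; 2× C (X2) → match.
Summing the matching environments: 1 + 2 = 3 matching atoms.

3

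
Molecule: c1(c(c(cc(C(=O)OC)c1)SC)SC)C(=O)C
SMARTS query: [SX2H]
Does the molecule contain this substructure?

No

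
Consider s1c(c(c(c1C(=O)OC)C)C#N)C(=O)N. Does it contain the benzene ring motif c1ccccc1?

No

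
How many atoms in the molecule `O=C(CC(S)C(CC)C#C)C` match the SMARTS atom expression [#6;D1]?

The query [#6;D1] means: carbon bonded to exactly one heavy atom.
Check the 11 heavy atoms by environment: 3× C (D1) → match; 3× C (D2) → no; 3× C (D3) → no; 1× O (D1) → no; 1× S (D1) → no.
That gives 3 matching atoms.

3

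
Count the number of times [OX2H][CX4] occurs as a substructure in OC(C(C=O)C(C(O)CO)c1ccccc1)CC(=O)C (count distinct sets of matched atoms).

[OX2H][CX4] is the SMARTS for an aliphatic alcohol: a hydroxyl oxygen bound to an sp3 (X4) carbon.
The molecule carries 3 separate instances of a hydroxyl group (-OH) meeting every constraint; each maps to a distinct set of atoms, giving 3 matches.

3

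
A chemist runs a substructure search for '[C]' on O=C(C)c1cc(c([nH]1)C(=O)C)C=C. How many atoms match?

6

The query [C] means: uppercase C matches aliphatic (non-aromatic) carbon only.
Check the 13 heavy atoms by environment: 1× n (aromatic) → no; 4× c (aromatic) → no; 6× C → match; 2× O → no.
That gives 6 matching atoms.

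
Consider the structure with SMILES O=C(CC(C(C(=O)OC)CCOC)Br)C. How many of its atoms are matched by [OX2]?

2

Check the 15 heavy atoms by environment: 8× C (X4) → no; 2× O (X2) → match; 1× Br (X1) → no; 2× C (X3) → no; 2× O (X1) → no.
That gives 2 matching atoms.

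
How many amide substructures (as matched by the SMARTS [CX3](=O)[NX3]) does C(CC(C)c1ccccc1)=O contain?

0

[CX3](=O)[NX3] is the SMARTS for an amide: a carbonyl carbon bonded to a trivalent nitrogen.
No fragment in the molecule satisfies every constraint, giving 0 matches.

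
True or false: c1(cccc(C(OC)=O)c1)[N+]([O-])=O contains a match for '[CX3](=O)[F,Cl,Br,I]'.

False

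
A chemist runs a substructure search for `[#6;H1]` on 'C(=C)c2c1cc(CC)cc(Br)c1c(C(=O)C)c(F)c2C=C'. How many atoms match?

4

Check the 21 heavy atoms by environment: 8× c (aromatic, H0) → no; 2× c (aromatic, H1) → match; 1× F (H0) → no; 1× Br (H0) → no; 3× C (H2) → no; 2× C (H3) → no; 2× C (H1) → match; 1× C (H0) → no; 1× O (H0) → no.
Summing the matching environments: 2 + 2 = 4 matching atoms.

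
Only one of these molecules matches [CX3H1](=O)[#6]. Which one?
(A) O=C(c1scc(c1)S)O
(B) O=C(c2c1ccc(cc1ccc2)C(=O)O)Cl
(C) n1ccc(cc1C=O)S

[CX3H1](=O)[#6] describes an sp2 carbon with one H, double-bonded to O and single-bonded to carbon (an aldehyde).
(A) has a carboxylic acid group (-C(=O)OH) but the carbonyl carbon has H0 and is bonded to O, not H1.
(B) has a carboxylic acid group (-C(=O)OH) but the carbonyl carbon has H0 and is bonded to O, not H1.
(C) contains an aldehyde (-CHO), which satisfies every atom and bond constraint.
So the answer is (C).

C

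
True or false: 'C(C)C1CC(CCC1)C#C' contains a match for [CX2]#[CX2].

True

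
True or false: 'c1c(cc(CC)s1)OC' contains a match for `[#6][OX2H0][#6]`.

True

The pattern [#6][OX2H0][#6] describes an aliphatic oxygen bridging two carbons with no H on the oxygen — an ether.
The molecule carries a methoxy ether (-OCH3), whose atoms satisfy every constraint of the query, so the pattern matches.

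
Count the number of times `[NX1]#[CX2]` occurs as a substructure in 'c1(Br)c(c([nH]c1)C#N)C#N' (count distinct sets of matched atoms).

2

[NX1]#[CX2] is the SMARTS for a nitrile: a nitrogen triple-bonded to a two-connected carbon.
The molecule carries 2 separate instances of a nitrile (-C#N) meeting every constraint; each maps to a distinct set of atoms, giving 2 matches.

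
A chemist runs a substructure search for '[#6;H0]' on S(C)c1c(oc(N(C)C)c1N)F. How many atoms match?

Check the 12 heavy atoms by environment: 1× o (aromatic, H0) → no; 4× c (aromatic, H0) → match; 1× F (H0) → no; 1× N (H0) → no; 3× C (H3) → no; 1× N (H2) → no; 1× S (H0) → no.
That gives 4 matching atoms.

4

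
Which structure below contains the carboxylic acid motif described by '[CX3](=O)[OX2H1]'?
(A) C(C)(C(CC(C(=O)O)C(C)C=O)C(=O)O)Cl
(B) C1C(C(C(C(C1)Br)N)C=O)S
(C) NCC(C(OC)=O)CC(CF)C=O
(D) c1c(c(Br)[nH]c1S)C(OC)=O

A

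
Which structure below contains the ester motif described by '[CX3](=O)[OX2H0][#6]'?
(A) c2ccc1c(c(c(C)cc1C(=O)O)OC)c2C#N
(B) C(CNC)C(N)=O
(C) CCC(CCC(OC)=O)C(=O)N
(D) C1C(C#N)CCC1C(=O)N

C

[CX3](=O)[OX2H0][#6] describes a carbonyl carbon bonded to an oxygen that is itself bonded to carbon (no H on that O) (an ester).
(A) has a carboxylic acid group (-C(=O)OH) but the singly-bonded O carries H (OX2H1, not H0).
(B) has a primary amide (-C(=O)NH2) but the carbonyl is bonded to N, not to an O-C linkage.
(C) contains a methyl-ester group (-C(=O)OCH3), which satisfies every atom and bond constraint.
(D) has a primary amide (-C(=O)NH2) but the carbonyl is bonded to N, not to an O-C linkage.
So the answer is (C).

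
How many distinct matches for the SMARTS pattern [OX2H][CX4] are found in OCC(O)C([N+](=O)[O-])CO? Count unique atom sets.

3

[OX2H][CX4] is the SMARTS for an aliphatic alcohol: a hydroxyl oxygen bound to an sp3 (X4) carbon.
The molecule carries 3 separate instances of a hydroxyl group (-OH) meeting every constraint; each maps to a distinct set of atoms, giving 3 matches.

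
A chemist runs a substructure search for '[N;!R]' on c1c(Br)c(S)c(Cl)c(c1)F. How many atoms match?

0

The query [N;!R] means: aliphatic nitrogen not in a ring.
Check the 10 heavy atoms by environment: 6× c (aromatic, in 6-ring) → no; 1× S (acyclic) → no; 1× F (acyclic) → no; 1× Cl (acyclic) → no; 1× Br (acyclic) → no.
No environment satisfies the query, so 0 matching atoms.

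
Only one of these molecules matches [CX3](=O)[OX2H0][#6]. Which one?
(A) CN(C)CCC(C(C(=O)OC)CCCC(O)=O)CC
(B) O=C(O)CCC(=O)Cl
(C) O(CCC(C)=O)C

A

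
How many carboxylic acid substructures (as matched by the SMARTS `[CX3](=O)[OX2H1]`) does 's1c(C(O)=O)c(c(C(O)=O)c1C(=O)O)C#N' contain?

3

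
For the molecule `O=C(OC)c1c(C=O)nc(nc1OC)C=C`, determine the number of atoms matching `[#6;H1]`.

2

The query [#6;H1] means: any carbon bearing exactly one hydrogen.
Check the 16 heavy atoms by environment: 2× n (aromatic, H0) → no; 4× c (aromatic, H0) → no; 2× C (H1) → match; 4× O (H0) → no; 1× C (H2) → no; 1× C (H0) → no; 2× C (H3) → no.
That gives 2 matching atoms.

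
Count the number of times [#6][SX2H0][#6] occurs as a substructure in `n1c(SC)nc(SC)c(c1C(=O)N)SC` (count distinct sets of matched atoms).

3

[#6][SX2H0][#6] is the SMARTS for a thioether: an aliphatic sulfur bridging two carbons with no H on the sulfur.
The molecule carries 3 separate instances of a methylthio ether (-SCH3) meeting every constraint; each maps to a distinct set of atoms, giving 3 matches.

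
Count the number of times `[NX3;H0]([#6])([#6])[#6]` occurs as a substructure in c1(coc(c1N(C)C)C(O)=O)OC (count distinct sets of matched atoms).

[NX3;H0]([#6])([#6])[#6] is the SMARTS for a tertiary amine: a trivalent nitrogen with no H, bonded to three carbons.
Exactly one fragment in the molecule meets all constraints, giving 1 match.

1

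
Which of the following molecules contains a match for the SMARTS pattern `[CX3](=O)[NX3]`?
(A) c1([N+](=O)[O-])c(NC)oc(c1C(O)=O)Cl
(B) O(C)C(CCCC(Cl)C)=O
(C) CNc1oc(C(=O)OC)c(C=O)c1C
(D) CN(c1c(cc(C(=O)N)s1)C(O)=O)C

D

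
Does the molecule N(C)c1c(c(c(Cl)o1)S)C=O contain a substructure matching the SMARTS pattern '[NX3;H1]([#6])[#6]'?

Yes

The pattern [NX3;H1]([#6])[#6] describes a trivalent nitrogen with one H, bonded to two carbons — a secondary amine.
The molecule carries an N-methylamino group (-NHCH3), whose atoms satisfy every constraint of the query, so the pattern matches.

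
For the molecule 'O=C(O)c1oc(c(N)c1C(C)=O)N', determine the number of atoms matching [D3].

6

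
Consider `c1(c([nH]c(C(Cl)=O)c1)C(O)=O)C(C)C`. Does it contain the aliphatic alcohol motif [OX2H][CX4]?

The pattern [OX2H][CX4] describes a hydroxyl oxygen bound to an sp3 (X4) carbon — an aliphatic alcohol.
The closest candidate here is a carboxylic acid group (-C(=O)OH), but the -OH is on a CX3 carbonyl carbon, not a CX4 carbon. No other fragment satisfies the full query, so there is no match.

No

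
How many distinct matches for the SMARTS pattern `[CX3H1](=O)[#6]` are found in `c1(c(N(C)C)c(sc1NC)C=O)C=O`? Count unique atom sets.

2

[CX3H1](=O)[#6] is the SMARTS for an aldehyde: an sp2 carbon with one H, double-bonded to O and single-bonded to carbon.
The molecule carries 2 separate instances of an aldehyde (-CHO) meeting every constraint; each maps to a distinct set of atoms, giving 2 matches.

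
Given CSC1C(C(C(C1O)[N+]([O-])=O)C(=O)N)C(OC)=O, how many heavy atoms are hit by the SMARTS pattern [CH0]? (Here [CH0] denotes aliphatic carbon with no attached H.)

The query [CH0] means: aliphatic carbon with no attached hydrogen.
Check the 18 heavy atoms by environment: 5× C (H1) → no; 2× C (H0) → match; 4× O (H0) → no; 2× C (H3) → no; 1× N (charge +1, H0) → no; 1× O (charge -1, H0) → no; 1× N (H2) → no; 1× S (H0) → no; 1× O (H1) → no.
That gives 2 matching atoms.

2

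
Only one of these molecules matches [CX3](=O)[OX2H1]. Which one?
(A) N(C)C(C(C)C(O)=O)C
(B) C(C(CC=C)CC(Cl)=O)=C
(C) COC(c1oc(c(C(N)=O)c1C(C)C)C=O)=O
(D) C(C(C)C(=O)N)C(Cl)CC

[CX3](=O)[OX2H1] describes an sp2 carbon double-bonded to O and single-bonded to an -OH oxygen (a carboxylic acid).
(A) contains a carboxylic acid group (-C(=O)OH), which satisfies every atom and bond constraint.
(B) has an acyl chloride (-C(=O)Cl) but the carbonyl is bonded to Cl, not to an -OH oxygen.
(C) has a methyl-ester group (-C(=O)OCH3) but the singly-bonded O has no H (OX2H0, not OX2H1).
(D) has a primary amide (-C(=O)NH2) but the carbonyl is bonded to N, not to an -OH oxygen.
So the answer is (A).

A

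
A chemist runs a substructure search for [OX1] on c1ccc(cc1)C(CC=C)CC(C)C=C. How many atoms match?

The query [OX1] means: aliphatic oxygen with one total connection — typically a carbonyl =O or an oxide.
Check the 15 heavy atoms by environment: 5× C (X4) → no; 6× c (aromatic, X3) → no; 4× C (X3) → no.
No environment satisfies the query, so 0 matching atoms.

0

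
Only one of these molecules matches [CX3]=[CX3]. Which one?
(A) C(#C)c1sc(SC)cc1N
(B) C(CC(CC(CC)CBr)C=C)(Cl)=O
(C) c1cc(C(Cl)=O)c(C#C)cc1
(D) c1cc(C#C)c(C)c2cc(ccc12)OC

[CX3]=[CX3] describes a non-aromatic C=C double bond between two sp2 carbons (an alkene).
(A) has an ethynyl group (-C#CH) but the C-C bond is a triple bond, not a double bond.
(B) contains a vinyl group (-CH=CH2), which satisfies every atom and bond constraint.
(C) has an ethynyl group (-C#CH) but the C-C bond is a triple bond, not a double bond.
(D) has an ethynyl group (-C#CH) but the C-C bond is a triple bond, not a double bond.
So the answer is (B).

B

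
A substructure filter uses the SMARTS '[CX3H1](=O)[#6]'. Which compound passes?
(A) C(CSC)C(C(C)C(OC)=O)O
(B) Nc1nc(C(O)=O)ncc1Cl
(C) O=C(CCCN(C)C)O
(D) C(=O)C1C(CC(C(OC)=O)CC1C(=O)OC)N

D

[CX3H1](=O)[#6] describes an sp2 carbon with one H, double-bonded to O and single-bonded to carbon (an aldehyde).
(A) has a methyl-ester group (-C(=O)OCH3) but the carbonyl carbon has H0, not H1.
(B) has a carboxylic acid group (-C(=O)OH) but the carbonyl carbon has H0 and is bonded to O, not H1.
(C) has a carboxylic acid group (-C(=O)OH) but the carbonyl carbon has H0 and is bonded to O, not H1.
(D) contains an aldehyde (-CHO), which satisfies every atom and bond constraint.
So the answer is (D).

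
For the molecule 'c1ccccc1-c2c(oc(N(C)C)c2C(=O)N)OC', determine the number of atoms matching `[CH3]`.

3

Check the 19 heavy atoms by environment: 1× o (aromatic, H0) → no; 5× c (aromatic, H0) → no; 1× C (H0) → no; 2× O (H0) → no; 1× N (H2) → no; 1× N (H0) → no; 3× C (H3) → match; 5× c (aromatic, H1) → no.
That gives 3 matching atoms.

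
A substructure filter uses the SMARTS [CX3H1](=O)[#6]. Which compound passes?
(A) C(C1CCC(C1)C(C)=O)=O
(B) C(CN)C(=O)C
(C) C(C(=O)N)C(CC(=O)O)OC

A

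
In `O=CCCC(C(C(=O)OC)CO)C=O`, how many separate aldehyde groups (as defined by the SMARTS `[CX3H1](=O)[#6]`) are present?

2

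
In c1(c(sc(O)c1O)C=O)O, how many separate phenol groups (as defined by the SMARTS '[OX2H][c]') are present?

3

[OX2H][c] is the SMARTS for a phenol: a hydroxyl oxygen attached to an aromatic carbon.
The molecule carries 3 separate instances of a hydroxyl group (-OH) meeting every constraint; each maps to a distinct set of atoms, giving 3 matches.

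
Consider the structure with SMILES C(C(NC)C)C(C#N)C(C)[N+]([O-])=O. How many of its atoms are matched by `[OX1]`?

2

The query [OX1] means: aliphatic oxygen with one total connection — typically a carbonyl =O or an oxide.
Check the 13 heavy atoms by environment: 7× C (X4) → no; 1× N (charge +1, X3) → no; 1× O (charge -1, X1) → match; 1× O (X1) → match; 1× C (X2) → no; 1× N (X1) → no; 1× N (X3) → no.
Summing the matching environments: 1 + 1 = 2 matching atoms.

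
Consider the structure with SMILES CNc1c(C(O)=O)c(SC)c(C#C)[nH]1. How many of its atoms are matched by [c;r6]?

0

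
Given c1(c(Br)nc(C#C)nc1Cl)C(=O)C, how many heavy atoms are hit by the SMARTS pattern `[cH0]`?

4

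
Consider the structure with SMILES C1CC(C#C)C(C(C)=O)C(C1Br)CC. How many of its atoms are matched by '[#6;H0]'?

2

The query [#6;H0] means: any carbon with no attached hydrogen.
Check the 14 heavy atoms by environment: 3× C (H2) → no; 5× C (H1) → no; 1× Br (H0) → no; 2× C (H0) → match; 1× O (H0) → no; 2× C (H3) → no.
That gives 2 matching atoms.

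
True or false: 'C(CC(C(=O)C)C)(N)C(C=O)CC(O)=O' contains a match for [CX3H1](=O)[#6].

True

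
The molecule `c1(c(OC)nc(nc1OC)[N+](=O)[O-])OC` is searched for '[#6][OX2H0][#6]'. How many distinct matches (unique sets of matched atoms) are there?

3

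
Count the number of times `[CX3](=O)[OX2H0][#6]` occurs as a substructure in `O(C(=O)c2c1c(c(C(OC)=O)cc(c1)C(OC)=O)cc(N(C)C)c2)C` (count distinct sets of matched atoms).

[CX3](=O)[OX2H0][#6] is the SMARTS for an ester: a carbonyl carbon bonded to an oxygen that is itself bonded to carbon (no H on that O).
The molecule carries 3 separate instances of a methyl-ester group (-C(=O)OCH3) meeting every constraint; each maps to a distinct set of atoms, giving 3 matches.

3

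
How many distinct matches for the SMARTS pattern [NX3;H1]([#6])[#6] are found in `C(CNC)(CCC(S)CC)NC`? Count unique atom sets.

2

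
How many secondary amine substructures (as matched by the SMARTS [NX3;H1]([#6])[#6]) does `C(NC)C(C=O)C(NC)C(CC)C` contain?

2

[NX3;H1]([#6])[#6] is the SMARTS for a secondary amine: a trivalent nitrogen with one H, bonded to two carbons.
The molecule carries 2 separate instances of an N-methylamino group (-NHCH3) meeting every constraint; each maps to a distinct set of atoms, giving 2 matches.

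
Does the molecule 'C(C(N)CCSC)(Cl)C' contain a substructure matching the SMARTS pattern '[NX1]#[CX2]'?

The pattern [NX1]#[CX2] describes a nitrogen triple-bonded to a two-connected carbon — a nitrile.
The closest candidate here is a primary amino group (-NH2), but the nitrogen is NX3 (three connections), not NX1 triple-bonded. No other fragment satisfies the full query, so there is no match.

No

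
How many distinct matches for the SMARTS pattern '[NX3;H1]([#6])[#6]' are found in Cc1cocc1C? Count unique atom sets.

0

[NX3;H1]([#6])[#6] is the SMARTS for a secondary amine: a trivalent nitrogen with one H, bonded to two carbons.
No fragment in the molecule satisfies every constraint, giving 0 matches.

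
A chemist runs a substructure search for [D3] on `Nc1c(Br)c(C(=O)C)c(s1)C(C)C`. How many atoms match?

The query [D3] means: atom with exactly three heavy-atom neighbours.
Check the 13 heavy atoms by environment: 1× s (aromatic, D2) → no; 4× c (aromatic, D3) → match; 1× N (D1) → no; 2× C (D3) → match; 1× O (D1) → no; 3× C (D1) → no; 1× Br (D1) → no.
Summing the matching environments: 4 + 2 = 6 matching atoms.

6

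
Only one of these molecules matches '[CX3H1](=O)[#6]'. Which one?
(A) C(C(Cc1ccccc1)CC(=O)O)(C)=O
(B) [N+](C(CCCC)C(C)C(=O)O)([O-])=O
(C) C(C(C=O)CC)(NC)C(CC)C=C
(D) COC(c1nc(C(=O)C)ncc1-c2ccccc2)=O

[CX3H1](=O)[#6] describes an sp2 carbon with one H, double-bonded to O and single-bonded to carbon (an aldehyde).
(A) has a carboxylic acid group (-C(=O)OH) but the carbonyl carbon has H0 and is bonded to O, not H1.
(B) has a carboxylic acid group (-C(=O)OH) but the carbonyl carbon has H0 and is bonded to O, not H1.
(C) contains an aldehyde (-CHO), which satisfies every atom and bond constraint.
(D) has an acetyl/ketone group (-C(=O)CH3) but the carbonyl carbon has H0 (two carbon neighbours), not H1.
So the answer is (C).

C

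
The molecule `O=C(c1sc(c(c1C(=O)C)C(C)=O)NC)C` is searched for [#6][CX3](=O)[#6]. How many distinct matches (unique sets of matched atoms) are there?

3

[#6][CX3](=O)[#6] is the SMARTS for a ketone: a carbonyl carbon (no H) flanked by two carbons.
The molecule carries 3 separate instances of an acetyl/ketone group (-C(=O)CH3) meeting every constraint; each maps to a distinct set of atoms, giving 3 matches.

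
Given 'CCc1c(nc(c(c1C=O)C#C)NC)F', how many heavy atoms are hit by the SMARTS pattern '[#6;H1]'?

2

The query [#6;H1] means: any carbon bearing exactly one hydrogen.
Check the 15 heavy atoms by environment: 1× n (aromatic, H0) → no; 5× c (aromatic, H0) → no; 1× C (H2) → no; 2× C (H3) → no; 1× N (H1) → no; 1× C (H0) → no; 2× C (H1) → match; 1× F (H0) → no; 1× O (H0) → no.
That gives 2 matching atoms.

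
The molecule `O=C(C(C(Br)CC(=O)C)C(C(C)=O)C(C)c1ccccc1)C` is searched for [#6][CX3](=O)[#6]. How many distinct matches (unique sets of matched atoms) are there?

3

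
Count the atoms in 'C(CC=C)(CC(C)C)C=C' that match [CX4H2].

2

The query [CX4H2] means: sp3 carbon (X4) with exactly two hydrogens.
Check the 10 heavy atoms by environment: 2× C (H2, X4) → match; 2× C (H1, X4) → no; 2× C (H1, X3) → no; 2× C (H2, X3) → no; 2× C (H3, X4) → no.
That gives 2 matching atoms.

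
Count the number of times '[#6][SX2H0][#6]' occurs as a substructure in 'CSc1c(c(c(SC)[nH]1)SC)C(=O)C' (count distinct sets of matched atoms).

[#6][SX2H0][#6] is the SMARTS for a thioether: an aliphatic sulfur bridging two carbons with no H on the sulfur.
The molecule carries 3 separate instances of a methylthio ether (-SCH3) meeting every constraint; each maps to a distinct set of atoms, giving 3 matches.

3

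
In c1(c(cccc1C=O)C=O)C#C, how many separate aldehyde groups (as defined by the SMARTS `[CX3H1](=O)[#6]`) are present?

[CX3H1](=O)[#6] is the SMARTS for an aldehyde: an sp2 carbon with one H, double-bonded to O and single-bonded to carbon.
The molecule carries 2 separate instances of an aldehyde (-CHO) meeting every constraint; each maps to a distinct set of atoms, giving 2 matches.

2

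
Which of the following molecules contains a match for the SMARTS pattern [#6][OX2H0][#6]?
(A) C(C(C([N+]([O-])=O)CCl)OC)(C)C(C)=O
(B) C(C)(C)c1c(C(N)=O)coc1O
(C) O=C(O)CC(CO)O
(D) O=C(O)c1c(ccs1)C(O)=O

A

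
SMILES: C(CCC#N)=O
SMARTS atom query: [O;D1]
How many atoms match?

1

The query [O;D1] means: aliphatic oxygen bonded to exactly one heavy atom.
Check the 6 heavy atoms by environment: 4× C (D2) → no; 1× N (D1) → no; 1× O (D1) → match.
That gives 1 matching atom.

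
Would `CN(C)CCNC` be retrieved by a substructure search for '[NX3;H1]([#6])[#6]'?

Yes

The pattern [NX3;H1]([#6])[#6] describes a trivalent nitrogen with one H, bonded to two carbons — a secondary amine.
The molecule carries an N-methylamino group (-NHCH3), whose atoms satisfy every constraint of the query, so the pattern matches.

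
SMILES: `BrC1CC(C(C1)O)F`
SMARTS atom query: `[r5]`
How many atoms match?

5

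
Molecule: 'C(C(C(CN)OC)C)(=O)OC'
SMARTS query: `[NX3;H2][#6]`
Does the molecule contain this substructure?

The pattern [NX3;H2][#6] describes a trivalent nitrogen with two H attached to carbon — a primary amine.
The molecule carries a primary amino group (-NH2), whose atoms satisfy every constraint of the query, so the pattern matches.

Yes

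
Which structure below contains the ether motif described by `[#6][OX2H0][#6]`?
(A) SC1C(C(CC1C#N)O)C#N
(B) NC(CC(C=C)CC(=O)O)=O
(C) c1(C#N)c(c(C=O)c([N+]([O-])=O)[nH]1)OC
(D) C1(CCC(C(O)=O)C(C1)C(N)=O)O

[#6][OX2H0][#6] describes an aliphatic oxygen bridging two carbons with no H on the oxygen (an ether).
(A) has a hydroxyl group (-OH) but the oxygen has H1, not H0 bridging two carbons.
(B) has a carboxylic acid group (-C(=O)OH) but the -OH oxygen has H1; the =O is OX1, not OX2.
(C) contains a methoxy ether (-OCH3), which satisfies every atom and bond constraint.
(D) has a hydroxyl group (-OH) but the oxygen has H1, not H0 bridging two carbons.
So the answer is (C).

C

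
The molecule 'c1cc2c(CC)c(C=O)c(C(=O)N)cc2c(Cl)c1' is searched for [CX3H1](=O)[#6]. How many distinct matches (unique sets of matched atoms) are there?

1

[CX3H1](=O)[#6] is the SMARTS for an aldehyde: an sp2 carbon with one H, double-bonded to O and single-bonded to carbon.
Exactly one fragment in the molecule meets all constraints, giving 1 match.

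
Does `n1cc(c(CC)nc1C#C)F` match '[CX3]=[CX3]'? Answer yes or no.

No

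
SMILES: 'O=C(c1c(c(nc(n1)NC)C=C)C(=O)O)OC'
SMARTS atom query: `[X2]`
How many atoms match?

4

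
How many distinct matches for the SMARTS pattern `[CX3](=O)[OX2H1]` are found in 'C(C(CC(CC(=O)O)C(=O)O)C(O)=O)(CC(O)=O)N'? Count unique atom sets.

4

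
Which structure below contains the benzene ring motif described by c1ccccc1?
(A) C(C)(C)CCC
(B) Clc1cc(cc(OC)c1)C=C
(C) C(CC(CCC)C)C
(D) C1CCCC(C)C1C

c1ccccc1 describes six aromatic carbons in a ring (a benzene ring).
(A) has a methyl group (-CH3) but no six-membered all-carbon aromatic ring is present.
(B) contains the required atom environment, so the pattern matches.
(C) has a methyl group (-CH3) but no six-membered all-carbon aromatic ring is present.
(D) has a methyl group (-CH3) but no six-membered all-carbon aromatic ring is present.
So the answer is (B).

B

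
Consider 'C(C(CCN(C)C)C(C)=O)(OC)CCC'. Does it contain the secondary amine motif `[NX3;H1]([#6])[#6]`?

No

The pattern [NX3;H1]([#6])[#6] describes a trivalent nitrogen with one H, bonded to two carbons — a secondary amine.
The closest candidate here is a dimethylamino group (-N(CH3)2), but the nitrogen has H0, not H1. No other fragment satisfies the full query, so there is no match.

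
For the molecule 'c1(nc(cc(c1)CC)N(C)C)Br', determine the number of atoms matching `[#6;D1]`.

3

The query [#6;D1] means: carbon bonded to exactly one heavy atom.
Check the 12 heavy atoms by environment: 1× n (aromatic, D2) → no; 3× c (aromatic, D3) → no; 2× c (aromatic, D2) → no; 1× C (D2) → no; 3× C (D1) → match; 1× Br (D1) → no; 1× N (D3) → no.
That gives 3 matching atoms.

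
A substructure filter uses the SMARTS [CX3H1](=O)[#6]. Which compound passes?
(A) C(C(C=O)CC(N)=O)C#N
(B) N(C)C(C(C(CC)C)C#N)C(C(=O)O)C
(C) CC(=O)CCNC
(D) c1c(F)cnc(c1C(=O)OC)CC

A

[CX3H1](=O)[#6] describes an sp2 carbon with one H, double-bonded to O and single-bonded to carbon (an aldehyde).
(A) contains an aldehyde (-CHO), which satisfies every atom and bond constraint.
(B) has a carboxylic acid group (-C(=O)OH) but the carbonyl carbon has H0 and is bonded to O, not H1.
(C) has an acetyl/ketone group (-C(=O)CH3) but the carbonyl carbon has H0 (two carbon neighbours), not H1.
(D) has a methyl-ester group (-C(=O)OCH3) but the carbonyl carbon has H0, not H1.
So the answer is (A).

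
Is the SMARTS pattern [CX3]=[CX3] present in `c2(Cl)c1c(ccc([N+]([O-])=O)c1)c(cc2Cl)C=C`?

The pattern [CX3]=[CX3] describes a non-aromatic C=C double bond between two sp2 carbons — an alkene.
The molecule carries a vinyl group (-CH=CH2), whose atoms satisfy every constraint of the query, so the pattern matches.

Yes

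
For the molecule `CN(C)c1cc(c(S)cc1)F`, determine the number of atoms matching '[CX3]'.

The query [CX3] means: C with X3: aliphatic carbon with exactly 3 total connections.
Check the 11 heavy atoms by environment: 6× c (aromatic, X3) → no; 1× N (X3) → no; 2× C (X4) → no; 1× S (X2) → no; 1× F (X1) → no.
No environment satisfies the query, so 0 matching atoms.

0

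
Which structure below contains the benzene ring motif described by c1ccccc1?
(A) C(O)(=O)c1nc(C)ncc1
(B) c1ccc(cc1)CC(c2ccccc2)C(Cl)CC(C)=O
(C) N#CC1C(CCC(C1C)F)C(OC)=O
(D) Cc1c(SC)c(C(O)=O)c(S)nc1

B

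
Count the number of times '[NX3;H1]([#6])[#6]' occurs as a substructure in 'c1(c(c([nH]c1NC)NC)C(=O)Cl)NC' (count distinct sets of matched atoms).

3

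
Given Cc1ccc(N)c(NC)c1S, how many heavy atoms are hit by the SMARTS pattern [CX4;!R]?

2

The query [CX4;!R] means: aliphatic carbon with four total connections, not in a ring.
Check the 11 heavy atoms by environment: 6× c (aromatic, X3, in 6-ring) → no; 2× N (X3, acyclic) → no; 1× S (X2, acyclic) → no; 2× C (X4, acyclic) → match.
That gives 2 matching atoms.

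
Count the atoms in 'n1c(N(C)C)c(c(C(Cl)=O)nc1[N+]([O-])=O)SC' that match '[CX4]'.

3

The query [CX4] means: C with X4: aliphatic carbon with exactly 4 total connections (bonds + H).
Check the 17 heavy atoms by environment: 2× n (aromatic, X2) → no; 4× c (aromatic, X3) → no; 1× C (X3) → no; 2× O (X1) → no; 1× Cl (X1) → no; 1× N (X3) → no; 3× C (X4) → match; 1× N (charge +1, X3) → no; 1× O (charge -1, X1) → no; 1× S (X2) → no.
That gives 3 matching atoms.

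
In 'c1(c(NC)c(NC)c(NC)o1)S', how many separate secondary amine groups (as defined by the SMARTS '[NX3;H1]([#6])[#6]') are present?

3

[NX3;H1]([#6])[#6] is the SMARTS for a secondary amine: a trivalent nitrogen with one H, bonded to two carbons.
The molecule carries 3 separate instances of an N-methylamino group (-NHCH3) meeting every constraint; each maps to a distinct set of atoms, giving 3 matches.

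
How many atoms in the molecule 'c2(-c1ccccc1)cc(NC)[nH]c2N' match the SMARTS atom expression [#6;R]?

10

The query [#6;R] means: carbon that is part of a ring.
Check the 14 heavy atoms by environment: 1× n (aromatic, in 5-ring) → no; 4× c (aromatic, in 5-ring) → match; 6× c (aromatic, in 6-ring) → match; 2× N (acyclic) → no; 1× C (acyclic) → no.
Summing the matching environments: 4 + 6 = 10 matching atoms.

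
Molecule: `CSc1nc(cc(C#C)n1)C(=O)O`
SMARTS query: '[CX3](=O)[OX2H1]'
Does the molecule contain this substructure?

Yes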